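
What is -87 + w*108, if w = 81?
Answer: 8661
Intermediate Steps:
-87 + w*108 = -87 + 81*108 = -87 + 8748 = 8661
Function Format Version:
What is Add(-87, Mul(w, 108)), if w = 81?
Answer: 8661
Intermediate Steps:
Add(-87, Mul(w, 108)) = Add(-87, Mul(81, 108)) = Add(-87, 8748) = 8661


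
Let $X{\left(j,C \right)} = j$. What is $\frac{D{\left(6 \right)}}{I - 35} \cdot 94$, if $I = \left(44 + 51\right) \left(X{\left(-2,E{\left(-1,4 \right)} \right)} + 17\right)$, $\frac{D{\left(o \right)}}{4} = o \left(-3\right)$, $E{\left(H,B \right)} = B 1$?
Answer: $- \frac{3384}{695} \approx -4.8691$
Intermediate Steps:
$E{\left(H,B \right)} = B$
$D{\left(o \right)} = - 12 o$ ($D{\left(o \right)} = 4 o \left(-3\right) = 4 \left(- 3 o\right) = - 12 o$)
$I = 1425$ ($I = \left(44 + 51\right) \left(-2 + 17\right) = 95 \cdot 15 = 1425$)
$\frac{D{\left(6 \right)}}{I - 35} \cdot 94 = \frac{\left(-12\right) 6}{1425 - 35} \cdot 94 = \frac{1}{1390} \left(-72\right) 94 = \left(- \frac{36}{695}\right) 94 = - \frac{3384}{695}$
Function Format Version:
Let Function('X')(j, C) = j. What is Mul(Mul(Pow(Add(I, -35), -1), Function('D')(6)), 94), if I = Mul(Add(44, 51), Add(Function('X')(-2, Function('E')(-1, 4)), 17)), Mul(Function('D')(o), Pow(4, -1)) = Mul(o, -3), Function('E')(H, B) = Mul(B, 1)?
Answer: Rational(-3384, 695) ≈ -4.8691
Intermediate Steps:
Function('E')(H, B) = B
Function('D')(o) = Mul(-12, o) (Function('D')(o) = Mul(4, Mul(o, -3)) = Mul(4, Mul(-3, o)) = Mul(-12, o))
I = 1425 (I = Mul(Add(44, 51), Add(-2, 17)) = Mul(95, 15) = 1425)
Mul(Mul(Pow(Add(I, -35), -1), Function('D')(6)), 94) = Mul(Mul(Pow(Add(1425, -35), -1), Mul(-12, 6)), 94) = Mul(Mul(Pow(1390, -1), -72), 94) = Mul(Mul(Rational(1, 1390), -72), 94) = Mul(Rational(-36, 695), 94) = Rational(-3384, 695)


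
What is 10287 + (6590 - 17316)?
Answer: -439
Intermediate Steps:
10287 + (6590 - 17316) = 10287 - 10726 = -439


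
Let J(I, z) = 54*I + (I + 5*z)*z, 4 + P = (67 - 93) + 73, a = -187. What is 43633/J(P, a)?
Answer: 43633/169126 ≈ 0.25799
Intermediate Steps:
P = 43 (P = -4 + ((67 - 93) + 73) = -4 + (-26 + 73) = -4 + 47 = 43)
J(I, z) = 54*I + z*(I + 5*z)
43633/J(P, a) = 43633/(5*(-187)² + 54*43 + 43*(-187)) = 43633/(5*34969 + 2322 - 8041) = 43633/(174845 + 2322 - 8041) = 43633/169126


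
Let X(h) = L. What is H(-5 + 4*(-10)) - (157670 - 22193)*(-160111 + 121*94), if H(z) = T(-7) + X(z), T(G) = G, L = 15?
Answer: 20150442557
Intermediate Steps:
X(h) = 15
H(z) = 8 (H(z) = -7 + 15 = 8)
H(-5 + 4*(-10)) - (157670 - 22193)*(-160111 + 121*94) = 8 - (157670 - 22193)*(-160111 + 121*94) = 8 - 135477*(-160111 + 11374) = 8 - 135477*(-148737) = 8 - 1*(-20150442549) = 8 + 20150442549 = 20150442557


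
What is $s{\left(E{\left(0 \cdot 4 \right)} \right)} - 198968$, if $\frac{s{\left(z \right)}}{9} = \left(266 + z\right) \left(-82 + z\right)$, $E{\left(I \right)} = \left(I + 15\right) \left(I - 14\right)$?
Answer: $-346136$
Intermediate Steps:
$E{\left(I \right)} = \left(-14 + I\right) \left(15 + I\right)$ ($E{\left(I \right)} = \left(15 + I\right) \left(-14 + I\right) = \left(-14 + I\right) \left(15 + I\right)$)
$s{\left(z \right)} = 9 \left(-82 + z\right) \left(266 + z\right)$ ($s{\left(z \right)} = 9 \left(266 + z\right) \left(-82 + z\right) = 9 \left(-82 + z\right) \left(266 + z\right)$)
$s{\left(E{\left(0 \cdot 4 \right)} \right)} - 198968 = \left(-196308 + 9 \left(-210 + 0 \cdot 4 + \left(0 \cdot 4\right)^{2}\right)^{2} + 1656 \left(-210 + 0 \cdot 4 + \left(0 \cdot 4\right)^{2}\right)\right) - 198968 = \left(-196308 + 9 \left(-210 + 0 + 0^{2}\right)^{2} + 1656 \left(-210 + 0 + 0^{2}\right)\right) - 198968 = \left(-196308 + 9 \left(-210 + 0 + 0\right)^{2} + 1656 \left(-210 + 0 + 0\right)\right) - 198968 = \left(-196308 + 9 \left(-210\right)^{2} + 1656 \left(-210\right)\right) - 198968 = \left(-196308 + 9 \cdot 44100 - 347760\right) - 198968 = \left(-196308 + 396900 - 347760\right) - 198968 = -147168 - 198968 = -346136$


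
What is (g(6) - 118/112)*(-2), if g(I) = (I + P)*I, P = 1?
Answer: -2293/28 ≈ -81.893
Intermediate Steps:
g(I) = I*(1 + I) (g(I) = (I + 1)*I = (1 + I)*I = I*(1 + I))
(g(6) - 118/112)*(-2) = (6*(1 + 6) - 118/112)*(-2) = (6*7 - 118*1/112)*(-2) = (42 - 59/56)*(-2) = (2293/56)*(-2) = -2293/28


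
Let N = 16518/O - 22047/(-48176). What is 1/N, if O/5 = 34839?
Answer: 2797339440/1545416111 ≈ 1.8101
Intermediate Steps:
O = 174195 (O = 5*34839 = 174195)
N = 1545416111/2797339440 (N = 16518/174195 - 22047/(-48176) = 16518*(1/174195) - 22047*(-1/48176) = 5506/58065 + 22047/48176 = 1545416111/2797339440 ≈ 0.55246)
1/N = 1/(1545416111/2797339440) = 2797339440/1545416111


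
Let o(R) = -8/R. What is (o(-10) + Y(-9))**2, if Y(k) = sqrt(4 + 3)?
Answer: 191/25 + 8*sqrt(7)/5 ≈ 11.873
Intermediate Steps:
Y(k) = sqrt(7)
(o(-10) + Y(-9))**2 = (-8/(-10) + sqrt(7))**2 = (-8*(-1/10) + sqrt(7))**2 = (4/5 + sqrt(7))**2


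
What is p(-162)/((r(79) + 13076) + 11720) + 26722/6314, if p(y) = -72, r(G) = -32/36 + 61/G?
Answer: 235391120009/55657509061 ≈ 4.2293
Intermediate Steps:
r(G) = -8/9 + 61/G (r(G) = -32*1/36 + 61/G = -8/9 + 61/G)
p(-162)/((r(79) + 13076) + 11720) + 26722/6314 = -72/(((-8/9 + 61/79) + 13076) + 11720) + 26722/6314 = -72/(((-8/9 + 61*(1/79)) + 13076) + 11720) + 26722*(1/6314) = -72/(((-8/9 + 61/79) + 13076) + 11720) + 13361/3157 = -72/((-83/711 + 13076) + 11720) + 13361/3157 = -72/(9296953/711 + 11720) + 13361/3157 = -72/17629873/711 + 13361/3157 = -72*711/17629873 + 13361/3157 = -51192/17629873 + 13361/3157 = 235391120009/55657509061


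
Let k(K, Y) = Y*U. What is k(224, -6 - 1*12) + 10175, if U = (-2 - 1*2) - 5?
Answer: 10337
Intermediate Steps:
U = -9 (U = (-2 - 2) - 5 = -4 - 5 = -9)
k(K, Y) = -9*Y (k(K, Y) = Y*(-9) = -9*Y)
k(224, -6 - 1*12) + 10175 = -9*(-6 - 1*12) + 10175 = -9*(-6 - 12) + 10175 = -9*(-18) + 10175 = 162 + 10175 = 10337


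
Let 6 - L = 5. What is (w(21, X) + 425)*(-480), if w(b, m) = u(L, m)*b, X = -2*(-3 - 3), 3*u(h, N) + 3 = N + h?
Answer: -237600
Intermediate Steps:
L = 1 (L = 6 - 1*5 = 6 - 5 = 1)
u(h, N) = -1 + N/3 + h/3 (u(h, N) = -1 + (N + h)/3 = -1 + (N/3 + h/3) = -1 + N/3 + h/3)
X = 12 (X = -2*(-6) = 12)
w(b, m) = b*(-2/3 + m/3) (w(b, m) = (-1 + m/3 + (1/3)*1)*b = (-1 + m/3 + 1/3)*b = (-2/3 + m/3)*b = b*(-2/3 + m/3))
(w(21, X) + 425)*(-480) = ((1/3)*21*(-2 + 12) + 425)*(-480) = ((1/3)*21*10 + 425)*(-480) = (70 + 425)*(-480) = 495*(-480) = -237600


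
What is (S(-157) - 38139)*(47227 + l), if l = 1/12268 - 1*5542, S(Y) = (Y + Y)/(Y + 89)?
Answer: -663054470785589/417112 ≈ -1.5896e+9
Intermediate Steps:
S(Y) = 2*Y/(89 + Y) (S(Y) = (2*Y)/(89 + Y) = 2*Y/(89 + Y))
l = -67989255/12268 (l = 1/12268 - 5542 = -67989255/12268 ≈ -5542.0)
(S(-157) - 38139)*(47227 + l) = (2*(-157)/(89 - 157) - 38139)*(47227 - 67989255/12268) = (2*(-157)/(-68) - 38139)*(511391581/12268) = (2*(-157)*(-1/68) - 38139)*(511391581/12268) = (157/34 - 38139)*(511391581/12268) = -1296569/34*511391581/12268 = -663054470785589/417112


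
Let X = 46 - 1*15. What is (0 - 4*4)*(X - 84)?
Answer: 848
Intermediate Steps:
X = 31 (X = 46 - 15 = 31)
(0 - 4*4)*(X - 84) = (0 - 4*4)*(31 - 84) = (0 - 16)*(-53) = -16*(-53) = 848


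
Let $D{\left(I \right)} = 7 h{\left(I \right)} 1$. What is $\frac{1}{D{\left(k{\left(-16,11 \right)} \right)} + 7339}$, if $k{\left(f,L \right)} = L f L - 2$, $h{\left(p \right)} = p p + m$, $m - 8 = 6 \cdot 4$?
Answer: $\frac{1}{26298471} \approx 3.8025 \cdot 10^{-8}$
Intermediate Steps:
$m = 32$ ($m = 8 + 6 \cdot 4 = 8 + 24 = 32$)
$h{\left(p \right)} = 32 + p^{2}$ ($h{\left(p \right)} = p p + 32 = p^{2} + 32 = 32 + p^{2}$)
$k{\left(f,L \right)} = -2 + f L^{2}$ ($k{\left(f,L \right)} = f L^{2} - 2 = -2 + f L^{2}$)
$D{\left(I \right)} = 224 + 7 I^{2}$ ($D{\left(I \right)} = 7 \left(32 + I^{2}\right) 1 = \left(224 + 7 I^{2}\right) 1 = 224 + 7 I^{2}$)
$\frac{1}{D{\left(k{\left(-16,11 \right)} \right)} + 7339} = \frac{1}{\left(224 + 7 \left(-2 - 16 \cdot 11^{2}\right)^{2}\right) + 7339} = \frac{1}{\left(224 + 7 \left(-2 - 1936\right)^{2}\right) + 7339} = \frac{1}{\left(224 + 7 \left(-1938\right)^{2}\right) + 7339} = \frac{1}{\left(224 + 7 \cdot 3755844\right) + 7339} = \frac{1}{\left(224 + 26290908\right) + 7339} = \frac{1}{26291132 + 7339} = \frac{1}{26298471}$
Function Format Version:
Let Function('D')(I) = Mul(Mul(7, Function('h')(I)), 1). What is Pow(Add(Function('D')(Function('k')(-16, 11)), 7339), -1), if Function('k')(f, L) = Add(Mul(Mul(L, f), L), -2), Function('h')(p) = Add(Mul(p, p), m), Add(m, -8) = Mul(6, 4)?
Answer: Rational(1, 26298471) ≈ 3.8025e-8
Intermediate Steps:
m = 32 (m = Add(8, Mul(6, 4)) = Add(8, 24) = 32)
Function('h')(p) = Add(32, Pow(p, 2)) (Function('h')(p) = Add(Mul(p, p), 32) = Add(Pow(p, 2), 32) = Add(32, Pow(p, 2)))
Function('k')(f, L) = Add(-2, Mul(f, Pow(L, 2))) (Function('k')(f, L) = Add(Mul(f, Pow(L, 2)), -2) = Add(-2, Mul(f, Pow(L, 2))))
Function('D')(I) = Add(224, Mul(7, Pow(I, 2))) (Function('D')(I) = Mul(Mul(7, Add(32, Pow(I, 2))), 1) = Mul(Add(224, Mul(7, Pow(I, 2))), 1) = Add(224, Mul(7, Pow(I, 2))))
Pow(Add(Function('D')(Function('k')(-16, 11)), 7339), -1) = Pow(Add(Add(224, Mul(7, Pow(Add(-2, Mul(-16, Pow(11, 2))), 2))), 7339), -1) = Pow(Add(Add(224, Mul(7, Pow(Add(-2, Mul(-16, 121)), 2))), 7339), -1) = Pow(Add(Add(224, Mul(7, Pow(Add(-2, -1936), 2))), 7339), -1) = Pow(Add(Add(224, Mul(7, Pow(-1938, 2))), 7339), -1) = Pow(Add(Add(224, Mul(7, 3755844)), 7339), -1) = Pow(Add(Add(224, 26290908), 7339), -1) = Pow(Add(26291132, 7339), -1) = Pow(26298471, -1) = Rational(1, 26298471)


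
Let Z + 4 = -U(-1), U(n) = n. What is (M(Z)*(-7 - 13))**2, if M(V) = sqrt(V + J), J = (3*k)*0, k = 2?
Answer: -1200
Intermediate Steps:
J = 0 (J = (3*2)*0 = 6*0 = 0)
Z = -3 (Z = -4 - 1*(-1) = -4 + 1 = -3)
M(V) = sqrt(V) (M(V) = sqrt(V + 0) = sqrt(V))
(M(Z)*(-7 - 13))**2 = (sqrt(-3)*(-7 - 13))**2 = ((I*sqrt(3))*(-20))**2 = (-20*I*sqrt(3))**2 = -1200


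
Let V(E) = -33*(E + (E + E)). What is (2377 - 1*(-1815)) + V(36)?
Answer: 628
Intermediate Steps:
V(E) = -99*E (V(E) = -33*(E + 2*E) = -99*E)
(2377 - 1*(-1815)) + V(36) = (2377 - 1*(-1815)) - 99*36 = (2377 + 1815) - 3564 = 4192 - 3564 = 628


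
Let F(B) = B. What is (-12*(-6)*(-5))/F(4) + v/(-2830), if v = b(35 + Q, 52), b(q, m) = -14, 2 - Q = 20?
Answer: -127343/1415 ≈ -89.995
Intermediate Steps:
Q = -18 (Q = 2 - 1*20 = 2 - 20 = -18)
v = -14
(-12*(-6)*(-5))/F(4) + v/(-2830) = (-12*(-6)*(-5))/4 - 14/(-2830) = (72*(-5))*(1/4) - 14*(-1/2830) = -360*1/4 + 7/1415 = -90 + 7/1415 = -127343/1415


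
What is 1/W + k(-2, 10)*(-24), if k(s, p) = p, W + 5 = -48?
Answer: -12721/53 ≈ -240.02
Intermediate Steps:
W = -53 (W = -5 - 48 = -53)
1/W + k(-2, 10)*(-24) = 1/(-53) + 10*(-24) = -1/53 - 240 = -12721/53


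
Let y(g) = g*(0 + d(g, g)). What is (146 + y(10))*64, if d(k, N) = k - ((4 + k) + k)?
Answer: 384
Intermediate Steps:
d(k, N) = -4 - k (d(k, N) = k - (4 + 2*k) = k + (-4 - 2*k) = -4 - k)
y(g) = g*(-4 - g) (y(g) = g*(0 + (-4 - g)) = g*(-4 - g))
(146 + y(10))*64 = (146 - 1*10*(4 + 10))*64 = (146 - 1*10*14)*64 = (146 - 140)*64 = 6*64 = 384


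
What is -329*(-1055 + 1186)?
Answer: -43099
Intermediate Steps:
-329*(-1055 + 1186) = -329*131 = -43099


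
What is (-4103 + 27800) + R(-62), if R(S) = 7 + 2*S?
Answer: 23580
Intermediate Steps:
(-4103 + 27800) + R(-62) = (-4103 + 27800) + (7 + 2*(-62)) = 23697 + (7 - 124) = 23697 - 117 = 23580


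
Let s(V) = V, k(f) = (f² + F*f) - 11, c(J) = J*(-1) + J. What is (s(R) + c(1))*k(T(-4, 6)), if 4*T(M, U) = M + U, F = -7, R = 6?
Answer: -171/2 ≈ -85.500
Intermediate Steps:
T(M, U) = M/4 + U/4 (T(M, U) = (M + U)/4 = M/4 + U/4)
c(J) = 0 (c(J) = -J + J = 0)
k(f) = -11 + f² - 7*f (k(f) = (f² - 7*f) - 11 = -11 + f² - 7*f)
(s(R) + c(1))*k(T(-4, 6)) = (6 + 0)*(-11 + ((¼)*(-4) + (¼)*6)² - 7*((¼)*(-4) + (¼)*6)) = 6*(-11 + (-1 + 3/2)² - 7*(-1 + 3/2)) = 6*(-11 + (½)² - 7*½) = 6*(-11 + ¼ - 7/2) = 6*(-57/4) = -171/2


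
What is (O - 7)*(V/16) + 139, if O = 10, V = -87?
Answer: 1963/16 ≈ 122.69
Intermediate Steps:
(O - 7)*(V/16) + 139 = (10 - 7)*(-87/16) + 139 = 3*(-87*1/16) + 139 = 3*(-87/16) + 139 = -261/16 + 139 = 1963/16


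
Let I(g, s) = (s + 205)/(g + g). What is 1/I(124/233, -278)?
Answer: -248/17009 ≈ -0.014581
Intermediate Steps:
I(g, s) = (205 + s)/(2*g) (I(g, s) = (205 + s)/((2*g)) = (205 + s)*(1/(2*g)) = (205 + s)/(2*g))
1/I(124/233, -278) = 1/((205 - 278)/(2*((124/233)))) = 1/((1/2)*(-73)/(124*(1/233))) = 1/((1/2)*(-73)/(124/233)) = 1/((1/2)*(233/124)*(-73)) = 1/(-17009/248) = -248/17009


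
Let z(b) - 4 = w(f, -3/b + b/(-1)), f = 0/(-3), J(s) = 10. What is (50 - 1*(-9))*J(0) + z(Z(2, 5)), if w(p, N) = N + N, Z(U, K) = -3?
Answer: 602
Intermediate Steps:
f = 0 (f = 0*(-1/3) = 0)
w(p, N) = 2*N
z(b) = 4 - 6/b - 2*b (z(b) = 4 + 2*(-3/b + b/(-1)) = 4 + 2*(-3/b + b*(-1)) = 4 + 2*(-3/b - b) = 4 + 2*(-b - 3/b) = 4 + (-6/b - 2*b) = 4 - 6/b - 2*b)
(50 - 1*(-9))*J(0) + z(Z(2, 5)) = (50 - 1*(-9))*10 + (4 - 6/(-3) - 2*(-3)) = (50 + 9)*10 + (4 - 6*(-1/3) + 6) = 59*10 + (4 + 2 + 6) = 590 + 12 = 602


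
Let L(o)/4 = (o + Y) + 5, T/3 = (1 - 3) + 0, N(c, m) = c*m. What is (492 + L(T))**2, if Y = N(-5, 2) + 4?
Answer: 215296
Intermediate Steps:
Y = -6 (Y = -5*2 + 4 = -10 + 4 = -6)
T = -6 (T = 3*((1 - 3) + 0) = 3*(-2 + 0) = 3*(-2) = -6)
L(o) = -4 + 4*o (L(o) = 4*((o - 6) + 5) = 4*((-6 + o) + 5) = 4*(-1 + o) = -4 + 4*o)
(492 + L(T))**2 = (492 + (-4 + 4*(-6)))**2 = (492 + (-4 - 24))**2 = (492 - 28)**2 = 464**2 = 215296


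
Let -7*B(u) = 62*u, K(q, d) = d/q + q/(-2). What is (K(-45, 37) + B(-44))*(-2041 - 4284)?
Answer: -327858905/126 ≈ -2.6021e+6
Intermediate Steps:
K(q, d) = -q/2 + d/q (K(q, d) = d/q + q*(-½) = d/q - q/2 = -q/2 + d/q)
B(u) = -62*u/7
(K(-45, 37) + B(-44))*(-2041 - 4284) = ((-½*(-45) + 37/(-45)) - 62/7*(-44))*(-2041 - 4284) = ((45/2 + 37*(-1/45)) + 2728/7)*(-6325) = ((45/2 - 37/45) + 2728/7)*(-6325) = (1951/90 + 2728/7)*(-6325) = (259177/630)*(-6325) = -327858905/126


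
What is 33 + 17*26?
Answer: 475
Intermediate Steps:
33 + 17*26 = 33 + 442 = 475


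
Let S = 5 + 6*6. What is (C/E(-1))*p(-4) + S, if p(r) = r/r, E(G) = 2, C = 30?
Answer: 56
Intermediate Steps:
p(r) = 1
S = 41 (S = 5 + 36 = 41)
(C/E(-1))*p(-4) + S = (30/2)*1 + 41 = (30*(½))*1 + 41 = 15*1 + 41 = 15 + 41 = 56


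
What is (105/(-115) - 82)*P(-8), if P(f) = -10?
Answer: 19070/23 ≈ 829.13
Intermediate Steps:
(105/(-115) - 82)*P(-8) = (105/(-115) - 82)*(-10) = (105*(-1/115) - 82)*(-10) = (-21/23 - 82)*(-10) = -1907/23*(-10) = 19070/23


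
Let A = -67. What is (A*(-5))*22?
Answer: 7370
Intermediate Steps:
(A*(-5))*22 = -67*(-5)*22 = 335*22 = 7370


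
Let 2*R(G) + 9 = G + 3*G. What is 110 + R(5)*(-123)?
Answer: -1133/2 ≈ -566.50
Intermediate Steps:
R(G) = -9/2 + 2*G (R(G) = -9/2 + (G + 3*G)/2 = -9/2 + (4*G)/2 = -9/2 + 2*G)
110 + R(5)*(-123) = 110 + (-9/2 + 2*5)*(-123) = 110 + (-9/2 + 10)*(-123) = 110 + (11/2)*(-123) = 110 - 1353/2 = -1133/2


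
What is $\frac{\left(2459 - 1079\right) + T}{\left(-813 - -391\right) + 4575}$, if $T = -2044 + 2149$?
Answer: $\frac{1485}{4153} \approx 0.35757$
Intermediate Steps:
$T = 105$
$\frac{\left(2459 - 1079\right) + T}{\left(-813 - -391\right) + 4575} = \frac{\left(2459 - 1079\right) + 105}{\left(-813 - -391\right) + 4575} = \frac{1380 + 105}{\left(-813 + 391\right) + 4575} = \frac{1485}{-422 + 4575} = \frac{1485}{4153}$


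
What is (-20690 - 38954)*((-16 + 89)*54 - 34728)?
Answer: 1836200184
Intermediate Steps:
(-20690 - 38954)*((-16 + 89)*54 - 34728) = -59644*(73*54 - 34728) = -59644*(3942 - 34728) = -59644*(-30786) = 1836200184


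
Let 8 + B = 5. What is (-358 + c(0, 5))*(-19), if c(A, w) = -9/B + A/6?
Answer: 6745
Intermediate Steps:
B = -3 (B = -8 + 5 = -3)
c(A, w) = 3 + A/6 (c(A, w) = -9/(-3) + A/6 = -9*(-⅓) + A*(⅙) = 3 + A/6)
(-358 + c(0, 5))*(-19) = (-358 + (3 + (⅙)*0))*(-19) = (-358 + (3 + 0))*(-19) = (-358 + 3)*(-19) = -355*(-19) = 6745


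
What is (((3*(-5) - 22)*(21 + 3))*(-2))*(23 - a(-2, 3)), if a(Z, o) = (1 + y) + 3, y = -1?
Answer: 35520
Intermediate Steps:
a(Z, o) = 3 (a(Z, o) = (1 - 1) + 3 = 0 + 3 = 3)
(((3*(-5) - 22)*(21 + 3))*(-2))*(23 - a(-2, 3)) = (((3*(-5) - 22)*(21 + 3))*(-2))*(23 - 1*3) = (((-15 - 22)*24)*(-2))*(23 - 3) = (-37*24*(-2))*20 = -888*(-2)*20 = 1776*20 = 35520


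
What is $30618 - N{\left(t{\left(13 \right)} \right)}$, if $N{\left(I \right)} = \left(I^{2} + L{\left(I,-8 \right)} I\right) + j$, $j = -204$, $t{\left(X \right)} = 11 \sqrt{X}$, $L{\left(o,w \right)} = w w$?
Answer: $29249 - 704 \sqrt{13} \approx 26711.0$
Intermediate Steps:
$L{\left(o,w \right)} = w^{2}$
$N{\left(I \right)} = -204 + I^{2} + 64 I$ ($N{\left(I \right)} = \left(I^{2} + \left(-8\right)^{2} I\right) - 204 = \left(I^{2} + 64 I\right) - 204 = -204 + I^{2} + 64 I$)
$30618 - N{\left(t{\left(13 \right)} \right)} = 30618 - \left(-204 + \left(11 \sqrt{13}\right)^{2} + 64 \cdot 11 \sqrt{13}\right) = 30618 - \left(-204 + 1573 + 704 \sqrt{13}\right) = 30618 - \left(1369 + 704 \sqrt{13}\right) = 29249 - 704 \sqrt{13}$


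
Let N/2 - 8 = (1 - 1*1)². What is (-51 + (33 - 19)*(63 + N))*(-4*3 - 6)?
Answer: -18990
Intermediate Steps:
N = 16 (N = 16 + 2*(1 - 1*1)² = 16 + 2*(1 - 1)² = 16 + 2*0² = 16 + 2*0 = 16 + 0 = 16)
(-51 + (33 - 19)*(63 + N))*(-4*3 - 6) = (-51 + (33 - 19)*(63 + 16))*(-4*3 - 6) = (-51 + 14*79)*(-12 - 6) = (-51 + 1106)*(-18) = 1055*(-18) = -18990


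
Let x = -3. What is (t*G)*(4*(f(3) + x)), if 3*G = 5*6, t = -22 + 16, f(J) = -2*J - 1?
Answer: 2400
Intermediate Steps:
f(J) = -1 - 2*J
t = -6
G = 10 (G = (5*6)/3 = (1/3)*30 = 10)
(t*G)*(4*(f(3) + x)) = (-6*10)*(4*((-1 - 2*3) - 3)) = -240*((-1 - 6) - 3) = -240*(-7 - 3) = -240*(-10) = -60*(-40) = 2400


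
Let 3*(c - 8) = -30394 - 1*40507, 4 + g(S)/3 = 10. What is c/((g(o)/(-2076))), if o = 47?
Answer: 24523442/9 ≈ 2.7248e+6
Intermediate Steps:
g(S) = 18 (g(S) = -12 + 3*10 = -12 + 30 = 18)
c = -70877/3 (c = 8 + (-30394 - 1*40507)/3 = 8 + (-30394 - 40507)/3 = 8 + (⅓)*(-70901) = 8 - 70901/3 = -70877/3 ≈ -23626.)
c/((g(o)/(-2076))) = -70877/(3*(18/(-2076))) = -70877/(3*(18*(-1/2076))) = -70877/(3*(-3/346)) = -70877/3*(-346/3) = 24523442/9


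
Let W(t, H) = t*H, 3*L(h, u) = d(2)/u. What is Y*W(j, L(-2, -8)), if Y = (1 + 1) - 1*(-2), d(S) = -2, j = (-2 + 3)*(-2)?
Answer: -2/3 ≈ -0.66667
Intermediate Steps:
j = -2 (j = 1*(-2) = -2)
L(h, u) = -2/(3*u) (L(h, u) = (-2/u)/3 = -2/(3*u))
Y = 4 (Y = 2 + 2 = 4)
W(t, H) = H*t
Y*W(j, L(-2, -8)) = 4*(-2/3/(-8)*(-2)) = 4*(-2/3*(-1/8)*(-2)) = 4*((1/12)*(-2)) = 4*(-1/6) = -2/3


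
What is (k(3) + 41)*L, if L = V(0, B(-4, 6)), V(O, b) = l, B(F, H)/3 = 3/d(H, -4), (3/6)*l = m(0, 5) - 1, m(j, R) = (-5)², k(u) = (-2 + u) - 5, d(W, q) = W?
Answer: 1776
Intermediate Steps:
k(u) = -7 + u
m(j, R) = 25
l = 48 (l = 2*(25 - 1) = 2*24 = 48)
B(F, H) = 9/H (B(F, H) = 3*(3/H) = 9/H)
V(O, b) = 48
L = 48
(k(3) + 41)*L = ((-7 + 3) + 41)*48 = (-4 + 41)*48 = 37*48 = 1776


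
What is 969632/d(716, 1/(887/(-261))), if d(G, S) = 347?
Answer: 969632/347 ≈ 2794.3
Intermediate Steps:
969632/d(716, 1/(887/(-261))) = 969632/347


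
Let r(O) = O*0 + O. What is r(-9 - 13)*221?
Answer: -4862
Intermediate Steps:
r(O) = O (r(O) = 0 + O = O)
r(-9 - 13)*221 = (-9 - 13)*221 = -22*221 = -4862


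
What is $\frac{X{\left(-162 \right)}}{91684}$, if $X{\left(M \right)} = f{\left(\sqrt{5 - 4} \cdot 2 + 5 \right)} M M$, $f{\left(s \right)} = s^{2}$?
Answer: $\frac{321489}{22921} \approx 14.026$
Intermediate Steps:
$X{\left(M \right)} = 49 M^{2}$ ($X{\left(M \right)} = \left(\sqrt{5 - 4} \cdot 2 + 5\right)^{2} M M = \left(\sqrt{1} \cdot 2 + 5\right)^{2} M M = \left(1 \cdot 2 + 5\right)^{2} M M = \left(2 + 5\right)^{2} M M = 7^{2} M M = 49 M M = 49 M^{2}$)
$\frac{X{\left(-162 \right)}}{91684} = \frac{49 \left(-162\right)^{2}}{91684} = 49 \cdot 26244 \cdot \frac{1}{91684} = 1285956 \cdot \frac{1}{91684} = \frac{321489}{22921}$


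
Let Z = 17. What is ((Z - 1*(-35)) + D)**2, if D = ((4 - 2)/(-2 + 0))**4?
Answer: 2809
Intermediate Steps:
D = 1 (D = (2/(-2))**4 = (2*(-1/2))**4 = (-1)**4 = 1)
((Z - 1*(-35)) + D)**2 = ((17 - 1*(-35)) + 1)**2 = ((17 + 35) + 1)**2 = (52 + 1)**2 = 53**2 = 2809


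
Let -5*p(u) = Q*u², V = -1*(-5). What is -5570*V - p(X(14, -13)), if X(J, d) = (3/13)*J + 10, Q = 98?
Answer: -20634018/845 ≈ -24419.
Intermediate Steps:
X(J, d) = 10 + 3*J/13 (X(J, d) = (3*(1/13))*J + 10 = 3*J/13 + 10 = 10 + 3*J/13)
V = 5
p(u) = -98*u²/5
-5570*V - p(X(14, -13)) = -5570*5 - (-98)*(10 + (3/13)*14)²/5 = -27850 - (-98)*(10 + 42/13)²/5 = -27850 - (-98)*(172/13)²/5 = -27850 - (-98)*29584/(5*169) = -27850 - 1*(-2899232/845) = -27850 + 2899232/845 = -20634018/845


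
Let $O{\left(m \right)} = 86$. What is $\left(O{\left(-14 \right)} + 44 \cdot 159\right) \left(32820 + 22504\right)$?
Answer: $391804568$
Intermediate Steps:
$\left(O{\left(-14 \right)} + 44 \cdot 159\right) \left(32820 + 22504\right) = \left(86 + 44 \cdot 159\right) \left(32820 + 22504\right) = \left(86 + 6996\right) 55324 = 7082 \cdot 55324 = 391804568$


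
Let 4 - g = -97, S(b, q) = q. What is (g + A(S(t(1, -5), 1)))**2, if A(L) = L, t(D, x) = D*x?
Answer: 10404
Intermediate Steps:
g = 101 (g = 4 - 1*(-97) = 4 + 97 = 101)
(g + A(S(t(1, -5), 1)))**2 = (101 + 1)**2 = 102**2 = 10404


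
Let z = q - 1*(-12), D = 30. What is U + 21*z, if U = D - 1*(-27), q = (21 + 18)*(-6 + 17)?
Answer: 9318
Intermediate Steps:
q = 429 (q = 39*11 = 429)
U = 57 (U = 30 - 1*(-27) = 30 + 27 = 57)
z = 441 (z = 429 - 1*(-12) = 429 + 12 = 441)
U + 21*z = 57 + 21*441 = 57 + 9261 = 9318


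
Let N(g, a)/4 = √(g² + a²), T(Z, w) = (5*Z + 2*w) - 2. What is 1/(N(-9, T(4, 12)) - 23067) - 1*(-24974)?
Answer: 1476398968971/59117441 - 4*√205/177352323 ≈ 24974.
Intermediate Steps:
T(Z, w) = -2 + 2*w + 5*Z (T(Z, w) = (2*w + 5*Z) - 2 = -2 + 2*w + 5*Z)
N(g, a) = 4*√(a² + g²) (N(g, a) = 4*√(g² + a²) = 4*√(a² + g²))
1/(N(-9, T(4, 12)) - 23067) - 1*(-24974) = 1/(4*√((-2 + 2*12 + 5*4)² + (-9)²) - 23067) - 1*(-24974) = 1/(4*√((-2 + 24 + 20)² + 81) - 23067) + 24974 = 1/(4*√(42² + 81) - 23067) + 24974 = 1/(4*√(1764 + 81) - 23067) + 24974 = 1/(4*√1845 - 23067) + 24974 = 1/(4*(3*√205) - 23067) + 24974 = 1/(12*√205 - 23067) + 24974 = 1/(-23067 + 12*√205) + 24974 = 24974 + 1/(-23067 + 12*√205)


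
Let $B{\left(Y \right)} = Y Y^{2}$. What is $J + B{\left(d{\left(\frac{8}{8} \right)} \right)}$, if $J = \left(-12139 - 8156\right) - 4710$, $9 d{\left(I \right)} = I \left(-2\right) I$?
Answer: $- \frac{18228653}{729} \approx -25005.0$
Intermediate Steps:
$d{\left(I \right)} = - \frac{2 I^{2}}{9}$ ($d{\left(I \right)} = \frac{I \left(-2\right) I}{9} = \frac{- 2 I I}{9} = \frac{\left(-2\right) I^{2}}{9} = - \frac{2 I^{2}}{9}$)
$B{\left(Y \right)} = Y^{3}$
$J = -25005$ ($J = \left(-12139 - 8156\right) - 4710 = -20295 - 4710 = -25005$)
$J + B{\left(d{\left(\frac{8}{8} \right)} \right)} = -25005 + \left(- \frac{2 \left(\frac{8}{8}\right)^{2}}{9}\right)^{3} = -25005 + \left(- \frac{2 \left(8 \cdot \frac{1}{8}\right)^{2}}{9}\right)^{3} = -25005 + \left(- \frac{2 \cdot 1^{2}}{9}\right)^{3} = -25005 + \left(\left(- \frac{2}{9}\right) 1\right)^{3} = -25005 + \left(- \frac{2}{9}\right)^{3} = -25005 - \frac{8}{729} = - \frac{18228653}{729}$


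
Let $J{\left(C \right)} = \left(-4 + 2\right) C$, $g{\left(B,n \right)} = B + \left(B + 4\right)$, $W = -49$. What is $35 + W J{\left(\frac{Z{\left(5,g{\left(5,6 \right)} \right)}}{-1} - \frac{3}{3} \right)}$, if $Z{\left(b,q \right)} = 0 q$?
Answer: $-63$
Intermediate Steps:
$g{\left(B,n \right)} = 4 + 2 B$ ($g{\left(B,n \right)} = B + \left(4 + B\right) = 4 + 2 B$)
$Z{\left(b,q \right)} = 0$
$J{\left(C \right)} = - 2 C$
$35 + W J{\left(\frac{Z{\left(5,g{\left(5,6 \right)} \right)}}{-1} - \frac{3}{3} \right)} = 35 - 49 \left(- 2 \left(\frac{0}{-1} - \frac{3}{3}\right)\right) = 35 - 49 \left(- 2 \left(0 \left(-1\right) - 1\right)\right) = 35 - 49 \left(- 2 \left(0 - 1\right)\right) = 35 - 49 \left(\left(-2\right) \left(-1\right)\right) = 35 - 98 = -63$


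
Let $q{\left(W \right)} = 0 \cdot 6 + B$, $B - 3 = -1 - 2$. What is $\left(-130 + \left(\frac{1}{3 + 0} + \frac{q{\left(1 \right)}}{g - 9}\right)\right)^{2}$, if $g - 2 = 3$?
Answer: $\frac{151321}{9} \approx 16813.0$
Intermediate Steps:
$g = 5$ ($g = 2 + 3 = 5$)
$B = 0$ ($B = 3 - 3 = 0$)
$q{\left(W \right)} = 0$ ($q{\left(W \right)} = 0 \cdot 6 + 0 = 0 + 0 = 0$)
$\left(-130 + \left(\frac{1}{3 + 0} + \frac{q{\left(1 \right)}}{g - 9}\right)\right)^{2} = \left(-130 + \left(\frac{1}{3 + 0} + \frac{1}{5 - 9} \cdot 0\right)\right)^{2} = \left(-130 + \left(\frac{1}{3} + \frac{1}{-4} \cdot 0\right)\right)^{2} = \left(-130 + \left(\frac{1}{3} - 0\right)\right)^{2} = \left(-130 + \left(\frac{1}{3} + 0\right)\right)^{2} = \left(-130 + \frac{1}{3}\right)^{2} = \left(- \frac{389}{3}\right)^{2} = \frac{151321}{9}$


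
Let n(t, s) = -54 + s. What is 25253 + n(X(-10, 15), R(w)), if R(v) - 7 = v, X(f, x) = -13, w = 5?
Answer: 25211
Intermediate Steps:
R(v) = 7 + v
25253 + n(X(-10, 15), R(w)) = 25253 + (-54 + (7 + 5)) = 25253 + (-54 + 12) = 25253 - 42 = 25211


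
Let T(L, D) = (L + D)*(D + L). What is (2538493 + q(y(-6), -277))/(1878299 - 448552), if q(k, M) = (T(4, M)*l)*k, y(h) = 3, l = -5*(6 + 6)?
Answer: -10876727/1429747 ≈ -7.6075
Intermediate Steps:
l = -60 (l = -5*12 = -60)
T(L, D) = (D + L)² (T(L, D) = (D + L)*(D + L) = (D + L)²)
q(k, M) = -60*k*(4 + M)² (q(k, M) = ((M + 4)²*(-60))*k = ((4 + M)²*(-60))*k = (-60*(4 + M)²)*k = -60*k*(4 + M)²)
(2538493 + q(y(-6), -277))/(1878299 - 448552) = (2538493 - 60*3*(4 - 277)²)/(1878299 - 448552) = (2538493 - 60*3*(-273)²)/1429747 = (2538493 - 60*3*74529)*(1/1429747) = (2538493 - 13415220)*(1/1429747) = -10876727*1/1429747 = -10876727/1429747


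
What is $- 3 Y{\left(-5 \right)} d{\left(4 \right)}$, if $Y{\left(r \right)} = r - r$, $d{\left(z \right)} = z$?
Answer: $0$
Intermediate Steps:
$Y{\left(r \right)} = 0$
$- 3 Y{\left(-5 \right)} d{\left(4 \right)} = \left(-3\right) 0 \cdot 4 = 0 \cdot 4 = 0$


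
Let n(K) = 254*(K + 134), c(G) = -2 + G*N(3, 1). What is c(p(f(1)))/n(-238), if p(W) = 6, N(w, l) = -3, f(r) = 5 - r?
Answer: 5/6604 ≈ 0.00075712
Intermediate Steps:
c(G) = -2 - 3*G (c(G) = -2 + G*(-3) = -2 - 3*G)
n(K) = 34036 + 254*K (n(K) = 254*(134 + K) = 34036 + 254*K)
c(p(f(1)))/n(-238) = (-2 - 3*6)/(34036 + 254*(-238)) = (-2 - 18)/(34036 - 60452) = -20/(-26416) = -20*(-1/26416) = 5/6604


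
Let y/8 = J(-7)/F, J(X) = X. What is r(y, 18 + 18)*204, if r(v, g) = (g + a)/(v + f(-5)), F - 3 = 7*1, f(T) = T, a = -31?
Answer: -5100/53 ≈ -96.226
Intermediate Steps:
F = 10 (F = 3 + 7*1 = 3 + 7 = 10)
y = -28/5 (y = 8*(-7/10) = -28/5 ≈ -5.6000)
r(v, g) = (-31 + g)/(-5 + v) (r(v, g) = (g - 31)/(v - 5) = (-31 + g)/(-5 + v))
r(y, 18 + 18)*204 = ((-31 + (18 + 18))/(-5 - 28/5))*204 = ((-31 + 36)/(-53/5))*204 = -5/53*5*204 = -25/53*204 = -5100/53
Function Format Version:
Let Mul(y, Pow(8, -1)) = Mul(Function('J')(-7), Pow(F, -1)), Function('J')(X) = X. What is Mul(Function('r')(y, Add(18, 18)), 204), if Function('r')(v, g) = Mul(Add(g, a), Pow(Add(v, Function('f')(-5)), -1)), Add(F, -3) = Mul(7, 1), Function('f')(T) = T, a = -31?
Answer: Rational(-5100, 53) ≈ -96.226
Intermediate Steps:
F = 10 (F = Add(3, Mul(7, 1)) = Add(3, 7) = 10)
y = Rational(-28, 5) (y = Mul(8, Mul(-7, Pow(10, -1))) = Mul(8, Mul(-7, Rational(1, 10))) = Mul(8, Rational(-7, 10)) = Rational(-28, 5) ≈ -5.6000)
Function('r')(v, g) = Mul(Pow(Add(-5, v), -1), Add(-31, g)) (Function('r')(v, g) = Mul(Add(g, -31), Pow(Add(v, -5), -1)) = Mul(Add(-31, g), Pow(Add(-5, v), -1)) = Mul(Pow(Add(-5, v), -1), Add(-31, g)))
Mul(Function('r')(y, Add(18, 18)), 204) = Mul(Mul(Pow(Add(-5, Rational(-28, 5)), -1), Add(-31, Add(18, 18))), 204) = Mul(Mul(Pow(Rational(-53, 5), -1), Add(-31, 36)), 204) = Mul(Mul(Rational(-5, 53), 5), 204) = Mul(Rational(-25, 53), 204) = Rational(-5100, 53)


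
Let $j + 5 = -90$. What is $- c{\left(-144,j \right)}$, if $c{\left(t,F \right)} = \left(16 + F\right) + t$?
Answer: $223$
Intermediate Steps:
$j = -95$ ($j = -5 - 90 = -95$)
$c{\left(t,F \right)} = 16 + F + t$
$- c{\left(-144,j \right)} = - (16 - 95 - 144) = \left(-1\right) \left(-223\right) = 223$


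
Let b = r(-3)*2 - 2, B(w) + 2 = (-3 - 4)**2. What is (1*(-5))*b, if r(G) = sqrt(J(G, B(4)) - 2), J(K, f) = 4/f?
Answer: 10 - 30*I*sqrt(470)/47 ≈ 10.0 - 13.838*I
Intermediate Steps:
B(w) = 47 (B(w) = -2 + (-3 - 4)**2 = -2 + (-7)**2 = -2 + 49 = 47)
r(G) = 3*I*sqrt(470)/47 (r(G) = sqrt(4/47 - 2) = sqrt(-90/47) = 3*I*sqrt(470)/47)
b = -2 + 6*I*sqrt(470)/47 (b = (3*I*sqrt(470)/47)*2 - 2 = 6*I*sqrt(470)/47 - 2 = -2 + 6*I*sqrt(470)/47 ≈ -2.0 + 2.7676*I)
(1*(-5))*b = (1*(-5))*(-2 + 6*I*sqrt(470)/47) = -5*(-2 + 6*I*sqrt(470)/47) = 10 - 30*I*sqrt(470)/47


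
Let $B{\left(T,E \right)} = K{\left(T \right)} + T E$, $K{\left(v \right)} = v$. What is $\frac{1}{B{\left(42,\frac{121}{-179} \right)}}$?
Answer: $\frac{179}{2436} \approx 0.073481$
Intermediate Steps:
$B{\left(T,E \right)} = T + E T$ ($B{\left(T,E \right)} = T + T E = T + E T$)
$\frac{1}{B{\left(42,\frac{121}{-179} \right)}} = \frac{1}{42 \left(1 + \frac{121}{-179}\right)} = \frac{1}{42 \left(1 + 121 \left(- \frac{1}{179}\right)\right)} = \frac{1}{42 \left(1 - \frac{121}{179}\right)} = \frac{1}{42 \cdot \frac{58}{179}} = \frac{1}{\frac{2436}{179}} = \frac{179}{2436}$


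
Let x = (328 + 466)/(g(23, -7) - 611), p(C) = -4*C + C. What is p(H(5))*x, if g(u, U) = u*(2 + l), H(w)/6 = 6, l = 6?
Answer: 85752/427 ≈ 200.82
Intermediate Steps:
H(w) = 36 (H(w) = 6*6 = 36)
p(C) = -3*C
g(u, U) = 8*u (g(u, U) = u*(2 + 6) = u*8 = 8*u)
x = -794/427 (x = (328 + 466)/(8*23 - 611) = 794/(184 - 611) = 794/(-427) = 794*(-1/427) = -794/427 ≈ -1.8595)
p(H(5))*x = -3*36*(-794/427) = -108*(-794/427) = 85752/427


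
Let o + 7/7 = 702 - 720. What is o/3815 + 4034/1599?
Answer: 15359329/6100185 ≈ 2.5178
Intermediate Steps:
o = -19 (o = -1 + (702 - 720) = -1 - 18 = -19)
o/3815 + 4034/1599 = -19/3815 + 4034/1599 = 15359329/6100185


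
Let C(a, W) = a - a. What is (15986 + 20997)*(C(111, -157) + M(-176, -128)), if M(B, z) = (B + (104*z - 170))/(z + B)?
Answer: 252556907/152 ≈ 1.6616e+6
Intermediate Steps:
M(B, z) = (-170 + B + 104*z)/(B + z) (M(B, z) = (B + (-170 + 104*z))/(B + z) = (-170 + B + 104*z)/(B + z))
C(a, W) = 0
(15986 + 20997)*(C(111, -157) + M(-176, -128)) = (15986 + 20997)*(0 + (-170 - 176 + 104*(-128))/(-176 - 128)) = 36983*(0 + (-170 - 176 - 13312)/(-304)) = 36983*(0 - 1/304*(-13658)) = 36983*(0 + 6829/152) = 36983*(6829/152) = 252556907/152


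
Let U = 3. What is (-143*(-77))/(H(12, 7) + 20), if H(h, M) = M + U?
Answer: 11011/30 ≈ 367.03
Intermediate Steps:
H(h, M) = 3 + M (H(h, M) = M + 3 = 3 + M)
(-143*(-77))/(H(12, 7) + 20) = (-143*(-77))/((3 + 7) + 20) = 11011/(10 + 20) = 11011/30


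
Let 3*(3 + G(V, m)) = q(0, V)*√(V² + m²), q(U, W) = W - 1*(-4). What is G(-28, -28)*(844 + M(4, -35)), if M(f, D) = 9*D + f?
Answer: -1599 - 119392*√2 ≈ -1.7044e+5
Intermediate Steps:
q(U, W) = 4 + W (q(U, W) = W + 4 = 4 + W)
M(f, D) = f + 9*D
G(V, m) = -3 + √(V² + m²)*(4 + V)/3 (G(V, m) = -3 + ((4 + V)*√(V² + m²))/3 = -3 + (√(V² + m²)*(4 + V))/3 = -3 + √(V² + m²)*(4 + V)/3)
G(-28, -28)*(844 + M(4, -35)) = (-3 + √((-28)² + (-28)²)*(4 - 28)/3)*(844 + (4 + 9*(-35))) = (-3 + (⅓)*√(784 + 784)*(-24))*(844 + (4 - 315)) = (-3 + (⅓)*√1568*(-24))*(844 - 311) = (-3 + (⅓)*(28*√2)*(-24))*533 = (-3 - 224*√2)*533 = -1599 - 119392*√2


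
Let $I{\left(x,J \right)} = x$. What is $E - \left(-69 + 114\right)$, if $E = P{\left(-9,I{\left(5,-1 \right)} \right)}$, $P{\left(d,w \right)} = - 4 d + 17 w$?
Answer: $76$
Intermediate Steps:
$E = 121$ ($E = \left(-4\right) \left(-9\right) + 17 \cdot 5 = 36 + 85 = 121$)
$E - \left(-69 + 114\right) = 121 - \left(-69 + 114\right) = 121 - 45 = 76$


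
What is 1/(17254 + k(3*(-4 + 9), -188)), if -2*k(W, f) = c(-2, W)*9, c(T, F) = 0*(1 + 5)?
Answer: 1/17254 ≈ 5.7958e-5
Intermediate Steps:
c(T, F) = 0 (c(T, F) = 0*6 = 0)
k(W, f) = 0 (k(W, f) = -0*9 = -½*0 = 0)
1/(17254 + k(3*(-4 + 9), -188)) = 1/(17254 + 0) = 1/17254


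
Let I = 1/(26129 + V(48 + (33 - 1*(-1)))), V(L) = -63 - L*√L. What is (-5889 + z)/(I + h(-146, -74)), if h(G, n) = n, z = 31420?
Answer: -1282612669027426/3717570336521 - 2093542*√82/3717570336521 ≈ -345.01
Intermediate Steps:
V(L) = -63 - L^(3/2)
I = 1/(26066 - 82*√82) (I = 1/(26129 + (-63 - (48 + (33 - 1*(-1)))^(3/2))) = 1/(26129 + (-63 - (48 + (33 + 1))^(3/2))) = 1/(26129 + (-63 - (48 + 34)^(3/2))) = 1/(26129 + (-63 - 82^(3/2))) = 1/(26129 + (-63 - 82*√82)) = 1/(26066 - 82*√82) ≈ 3.9489e-5)
(-5889 + z)/(I + h(-146, -74)) = (-5889 + 31420)/((13033/339442494 + 41*√82/339442494) - 74) = 25531/(-25118731523/339442494 + 41*√82/339442494)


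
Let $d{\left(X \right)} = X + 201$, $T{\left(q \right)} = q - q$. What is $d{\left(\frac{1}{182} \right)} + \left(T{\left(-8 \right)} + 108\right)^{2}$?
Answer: $\frac{2159431}{182} \approx 11865.0$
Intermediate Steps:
$T{\left(q \right)} = 0$
$d{\left(X \right)} = 201 + X$
$d{\left(\frac{1}{182} \right)} + \left(T{\left(-8 \right)} + 108\right)^{2} = \left(201 + \frac{1}{182}\right) + \left(0 + 108\right)^{2} = \left(201 + \frac{1}{182}\right) + 108^{2} = \frac{36583}{182} + 11664 = \frac{2159431}{182}$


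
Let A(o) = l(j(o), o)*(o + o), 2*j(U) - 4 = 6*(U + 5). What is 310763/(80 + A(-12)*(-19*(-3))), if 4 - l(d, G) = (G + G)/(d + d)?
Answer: -310763/4528 ≈ -68.631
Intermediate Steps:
j(U) = 17 + 3*U (j(U) = 2 + (6*(U + 5))/2 = 2 + (6*(5 + U))/2 = 2 + (30 + 6*U)/2 = 2 + (15 + 3*U) = 17 + 3*U)
l(d, G) = 4 - G/d (l(d, G) = 4 - (G + G)/(d + d) = 4 - 2*G/(2*d) = 4 - 2*G*1/(2*d) = 4 - G/d)
A(o) = 2*o*(4 - o/(17 + 3*o)) (A(o) = (4 - o/(17 + 3*o))*(o + o) = (4 - o/(17 + 3*o))*(2*o) = 2*o*(4 - o/(17 + 3*o)))
310763/(80 + A(-12)*(-19*(-3))) = 310763/(80 + (2*(-12)*(68 + 11*(-12))/(17 + 3*(-12)))*(-19*(-3))) = 310763/(80 + (2*(-12)*(68 - 132)/(17 - 36))*57) = 310763/(80 + (2*(-12)*(-64)/(-19))*57) = 310763/(80 + (2*(-12)*(-1/19)*(-64))*57) = 310763/(80 - 1536/19*57) = 310763/(80 - 4608) = 310763/(-4528) = 310763*(-1/4528) = -310763/4528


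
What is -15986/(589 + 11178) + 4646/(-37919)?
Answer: -13486584/9105977 ≈ -1.4811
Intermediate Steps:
-15986/(589 + 11178) + 4646/(-37919) = -15986/11767 + 4646*(-1/37919) = -15986*1/11767 - 4646/37919 = -15986/11767 - 4646/37919 = -13486584/9105977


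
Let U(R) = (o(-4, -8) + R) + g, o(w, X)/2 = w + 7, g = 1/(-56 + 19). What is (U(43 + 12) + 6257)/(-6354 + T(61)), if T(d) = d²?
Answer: -233765/97421 ≈ -2.3995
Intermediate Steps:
g = -1/37 (g = 1/(-37) = -1/37 ≈ -0.027027)
o(w, X) = 14 + 2*w (o(w, X) = 2*(w + 7) = 2*(7 + w) = 14 + 2*w)
U(R) = 221/37 + R (U(R) = ((14 + 2*(-4)) + R) - 1/37 = ((14 - 8) + R) - 1/37 = (6 + R) - 1/37 = 221/37 + R)
(U(43 + 12) + 6257)/(-6354 + T(61)) = ((221/37 + (43 + 12)) + 6257)/(-6354 + 61²) = ((221/37 + 55) + 6257)/(-6354 + 3721) = (2256/37 + 6257)/(-2633) = (233765/37)*(-1/2633) = -233765/97421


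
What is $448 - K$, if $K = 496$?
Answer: $-48$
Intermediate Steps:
$448 - K = 448 - 496 = -48$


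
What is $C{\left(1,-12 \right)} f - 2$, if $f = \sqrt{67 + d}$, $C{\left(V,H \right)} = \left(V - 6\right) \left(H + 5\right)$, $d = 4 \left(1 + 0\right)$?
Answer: $-2 + 35 \sqrt{71} \approx 292.92$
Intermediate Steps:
$d = 4$ ($d = 4 \cdot 1 = 4$)
$C{\left(V,H \right)} = \left(-6 + V\right) \left(5 + H\right)$
$f = \sqrt{71}$ ($f = \sqrt{67 + 4} = \sqrt{71} \approx 8.4261$)
$C{\left(1,-12 \right)} f - 2 = \left(-30 - -72 + 5 \cdot 1 - 12\right) \sqrt{71} - 2 = \left(-30 + 72 + 5 - 12\right) \sqrt{71} - 2 = 35 \sqrt{71} - 2 = -2 + 35 \sqrt{71}$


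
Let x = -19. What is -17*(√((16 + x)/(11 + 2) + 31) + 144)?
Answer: -2448 - 340*√13/13 ≈ -2542.3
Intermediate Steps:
-17*(√((16 + x)/(11 + 2) + 31) + 144) = -17*(√((16 - 19)/(11 + 2) + 31) + 144) = -17*(√(-3/13 + 31) + 144) = -17*(√(400/13) + 144) = -17*(20*√13/13 + 144) = -17*(144 + 20*√13/13) = -2448 - 340*√13/13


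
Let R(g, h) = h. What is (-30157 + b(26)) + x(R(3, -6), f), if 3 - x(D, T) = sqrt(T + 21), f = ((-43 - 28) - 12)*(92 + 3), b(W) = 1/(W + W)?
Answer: -1568007/52 - 2*I*sqrt(1966) ≈ -30154.0 - 88.679*I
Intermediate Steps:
b(W) = 1/(2*W)
f = -7885 (f = (-71 - 12)*95 = -83*95 = -7885)
x(D, T) = 3 - sqrt(21 + T) (x(D, T) = 3 - sqrt(T + 21) = 3 - sqrt(21 + T))
(-30157 + b(26)) + x(R(3, -6), f) = (-30157 + (1/2)/26) + (3 - sqrt(21 - 7885)) = (-30157 + (1/2)*(1/26)) + (3 - sqrt(-7864)) = (-30157 + 1/52) + (3 - 2*I*sqrt(1966)) = -1568163/52 + (3 - 2*I*sqrt(1966)) = -1568007/52 - 2*I*sqrt(1966)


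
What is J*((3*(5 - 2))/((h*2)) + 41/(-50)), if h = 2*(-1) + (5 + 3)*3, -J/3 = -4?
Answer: -2031/275 ≈ -7.3855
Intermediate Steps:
J = 12 (J = -3*(-4) = 12)
h = 22 (h = -2 + 8*3 = -2 + 24 = 22)
J*((3*(5 - 2))/((h*2)) + 41/(-50)) = 12*((3*(5 - 2))/((22*2)) + 41/(-50)) = 12*((3*3)/44 + 41*(-1/50)) = 12*(9*(1/44) - 41/50) = 12*(9/44 - 41/50) = 12*(-677/1100) = -2031/275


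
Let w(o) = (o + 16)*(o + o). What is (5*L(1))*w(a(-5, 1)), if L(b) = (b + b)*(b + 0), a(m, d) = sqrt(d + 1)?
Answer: 40 + 320*sqrt(2) ≈ 492.55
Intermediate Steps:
a(m, d) = sqrt(1 + d)
w(o) = 2*o*(16 + o) (w(o) = (16 + o)*(2*o) = 2*o*(16 + o))
L(b) = 2*b**2 (L(b) = (2*b)*b = 2*b**2)
(5*L(1))*w(a(-5, 1)) = (5*(2*1**2))*(2*sqrt(1 + 1)*(16 + sqrt(1 + 1))) = (5*(2*1))*(2*sqrt(2)*(16 + sqrt(2))) = (5*2)*(2*sqrt(2)*(16 + sqrt(2))) = 10*(2*sqrt(2)*(16 + sqrt(2))) = 20*sqrt(2)*(16 + sqrt(2))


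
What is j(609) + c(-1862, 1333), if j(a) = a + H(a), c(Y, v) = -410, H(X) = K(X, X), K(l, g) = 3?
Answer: 202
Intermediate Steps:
H(X) = 3
j(a) = 3 + a (j(a) = a + 3 = 3 + a)
j(609) + c(-1862, 1333) = (3 + 609) - 410 = 612 - 410 = 202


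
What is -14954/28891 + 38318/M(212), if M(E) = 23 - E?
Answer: -158553092/780057 ≈ -203.26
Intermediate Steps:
-14954/28891 + 38318/M(212) = -14954/28891 + 38318/(23 - 1*212) = -14954*1/28891 + 38318/(23 - 212) = -14954/28891 + 38318/(-189) = -14954/28891 + 38318*(-1/189) = -14954/28891 - 5474/27 = -158553092/780057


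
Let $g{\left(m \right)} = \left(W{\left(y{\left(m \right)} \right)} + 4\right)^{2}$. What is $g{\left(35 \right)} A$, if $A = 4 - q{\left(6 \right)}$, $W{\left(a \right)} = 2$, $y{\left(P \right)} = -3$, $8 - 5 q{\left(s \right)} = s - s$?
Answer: $\frac{432}{5} \approx 86.4$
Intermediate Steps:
$q{\left(s \right)} = \frac{8}{5}$ ($q{\left(s \right)} = \frac{8}{5} - \frac{s - s}{5} = \frac{8}{5} - 0 = \frac{8}{5} + 0 = \frac{8}{5}$)
$g{\left(m \right)} = 36$ ($g{\left(m \right)} = \left(2 + 4\right)^{2} = 6^{2} = 36$)
$A = \frac{12}{5}$ ($A = 4 - \frac{8}{5} = \frac{12}{5} \approx 2.4$)
$g{\left(35 \right)} A = 36 \cdot \frac{12}{5} = \frac{432}{5}$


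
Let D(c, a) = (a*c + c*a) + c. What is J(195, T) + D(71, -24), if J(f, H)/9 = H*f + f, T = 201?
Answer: 351173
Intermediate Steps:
D(c, a) = c + 2*a*c (D(c, a) = (a*c + a*c) + c = 2*a*c + c = c + 2*a*c)
J(f, H) = 9*f + 9*H*f (J(f, H) = 9*(H*f + f) = 9*(f + H*f) = 9*f + 9*H*f)
J(195, T) + D(71, -24) = 9*195*(1 + 201) + 71*(1 + 2*(-24)) = 9*195*202 + 71*(1 - 48) = 354510 + 71*(-47) = 354510 - 3337 = 351173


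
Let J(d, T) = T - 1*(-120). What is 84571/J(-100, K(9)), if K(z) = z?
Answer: 84571/129 ≈ 655.59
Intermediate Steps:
J(d, T) = 120 + T (J(d, T) = T + 120 = 120 + T)
84571/J(-100, K(9)) = 84571/(120 + 9) = 84571/129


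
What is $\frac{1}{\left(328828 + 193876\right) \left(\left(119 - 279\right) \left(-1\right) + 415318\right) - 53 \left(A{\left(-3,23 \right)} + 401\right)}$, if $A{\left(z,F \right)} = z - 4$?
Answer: $\frac{1}{217171991630} \approx 4.6046 \cdot 10^{-12}$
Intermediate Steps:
$A{\left(z,F \right)} = -4 + z$
$\frac{1}{\left(328828 + 193876\right) \left(\left(119 - 279\right) \left(-1\right) + 415318\right) - 53 \left(A{\left(-3,23 \right)} + 401\right)} = \frac{1}{\left(328828 + 193876\right) \left(\left(119 - 279\right) \left(-1\right) + 415318\right) - 53 \left(\left(-4 - 3\right) + 401\right)} = \frac{1}{522704 \left(\left(-160\right) \left(-1\right) + 415318\right) - 53 \left(-7 + 401\right)} = \frac{1}{522704 \left(160 + 415318\right) - 20882} = \frac{1}{522704 \cdot 415478 - 20882} = \frac{1}{217172012512 - 20882} = \frac{1}{217171991630}$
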